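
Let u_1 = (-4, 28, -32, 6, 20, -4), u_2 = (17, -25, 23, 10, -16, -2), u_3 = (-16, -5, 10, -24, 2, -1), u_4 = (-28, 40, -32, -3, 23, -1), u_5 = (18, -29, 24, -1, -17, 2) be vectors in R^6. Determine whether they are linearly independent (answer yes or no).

Form the matrix with these vectors as rows and row reduce.
R2 ← R2 + (17/4)·R1: [0, 94, -113, 71/2, 69, -19]
R3 ← R3 − (4)·R1: [0, -117, 138, -48, -78, 15]
R4 ← R4 − (7)·R1: [0, -156, 192, -45, -117, 27]
R5 ← R5 + (9/2)·R1: [0, 97, -120, 26, 73, -16]
R3 ← R3 + (117/94)·R2: [0, 0, -249/94, -717/188, 741/94, -813/94]
R4 ← R4 + (78/47)·R2: [0, 0, 210/47, 654/47, -117/47, -213/47]
R5 ← R5 − (97/94)·R2: [0, 0, -319/94, -1999/188, 169/94, 339/94]
R4 ← R4 + (140/83)·R3: [0, 0, 0, 621/83, 897/83, -1587/83]
R5 ← R5 − (319/249)·R3: [0, 0, 0, -477/83, -689/83, 1219/83]
R5 ← R5 + (53/69)·R4: [0, 0, 0, 0, 0, 0]
4 nonzero rows, so the 5 vectors span a space of dimension 4.
Since 4 < 5, the vectors are linearly dependent.

no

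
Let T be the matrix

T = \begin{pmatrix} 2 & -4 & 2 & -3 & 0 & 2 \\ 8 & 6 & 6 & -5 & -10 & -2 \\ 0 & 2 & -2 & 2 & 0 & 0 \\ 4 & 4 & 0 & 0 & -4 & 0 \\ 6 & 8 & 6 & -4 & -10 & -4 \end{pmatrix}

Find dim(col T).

Row reduce to echelon form.
R2 ← R2 − (4)·R1: [0, 22, -2, 7, -10, -10]
R4 ← R4 − (2)·R1: [0, 12, -4, 6, -4, -4]
R5 ← R5 − (3)·R1: [0, 20, 0, 5, -10, -10]
R3 ← R3 − (1/11)·R2: [0, 0, -20/11, 15/11, 10/11, 10/11]
R4 ← R4 − (6/11)·R2: [0, 0, -32/11, 24/11, 16/11, 16/11]
R5 ← R5 − (10/11)·R2: [0, 0, 20/11, -15/11, -10/11, -10/11]
R4 ← R4 − (8/5)·R3: [0, 0, 0, 0, 0, 0]
R5 ← R5 + R3: [0, 0, 0, 0, 0, 0]
Echelon form has 3 nonzero rows, so rank(T) = 3.
The column space has dimension equal to the rank: 3.

3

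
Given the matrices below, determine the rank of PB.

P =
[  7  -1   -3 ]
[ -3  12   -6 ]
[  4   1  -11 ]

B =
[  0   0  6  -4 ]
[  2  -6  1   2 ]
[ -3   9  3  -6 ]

First compute PB:
[[  7, -21,  32, -12],
 [ 42, -126, -24,  72],
 [ 35, -105,  -8,  52]]
Now row reduce the product.
R2 ← R2 − (6)·R1: [0, 0, -216, 144]
R3 ← R3 − (5)·R1: [0, 0, -168, 112]
R3 ← R3 − (7/9)·R2: [0, 0, 0, 0]
2 nonzero rows, so rank(PB) = 2.

2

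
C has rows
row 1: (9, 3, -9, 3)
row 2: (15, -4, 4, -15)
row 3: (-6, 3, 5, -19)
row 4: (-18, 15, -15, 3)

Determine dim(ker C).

0

Row reduce to echelon form.
R2 ← R2 − (5/3)·R1: [0, -9, 19, -20]
R3 ← R3 + (2/3)·R1: [0, 5, -1, -17]
R4 ← R4 + (2)·R1: [0, 21, -33, 9]
R3 ← R3 + (5/9)·R2: [0, 0, 86/9, -253/9]
R4 ← R4 + (7/3)·R2: [0, 0, 34/3, -113/3]
R4 ← R4 − (51/43)·R3: [0, 0, 0, -186/43]
4 nonzero rows, so rank(C) = 4.
C has 4 columns; by rank–nullity, nullity = 4 − 4 = 0.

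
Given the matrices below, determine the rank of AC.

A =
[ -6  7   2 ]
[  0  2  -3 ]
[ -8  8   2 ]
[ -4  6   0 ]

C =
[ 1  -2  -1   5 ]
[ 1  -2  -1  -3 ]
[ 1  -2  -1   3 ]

First compute AC:
[[  3,  -6,  -3, -45],
 [ -1,   2,   1, -15],
 [  2,  -4,  -2, -58],
 [  2,  -4,  -2, -38]]
Now row reduce the product.
R2 ← R2 + (1/3)·R1: [0, 0, 0, -30]
R3 ← R3 − (2/3)·R1: [0, 0, 0, -28]
R4 ← R4 − (2/3)·R1: [0, 0, 0, -8]
R3 ← R3 − (14/15)·R2: [0, 0, 0, 0]
R4 ← R4 − (4/15)·R2: [0, 0, 0, 0]
2 nonzero rows, so rank(AC) = 2.

2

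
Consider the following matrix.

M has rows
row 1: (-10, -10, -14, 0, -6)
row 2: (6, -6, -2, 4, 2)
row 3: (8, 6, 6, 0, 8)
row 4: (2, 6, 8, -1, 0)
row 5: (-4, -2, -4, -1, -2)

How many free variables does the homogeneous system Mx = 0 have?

1

Row reduce to echelon form.
R2 ← R2 + (3/5)·R1: [0, -12, -52/5, 4, -8/5]
R3 ← R3 + (4/5)·R1: [0, -2, -26/5, 0, 16/5]
R4 ← R4 + (1/5)·R1: [0, 4, 26/5, -1, -6/5]
R5 ← R5 − (2/5)·R1: [0, 2, 8/5, -1, 2/5]
R3 ← R3 − (1/6)·R2: [0, 0, -52/15, -2/3, 52/15]
R4 ← R4 + (1/3)·R2: [0, 0, 26/15, 1/3, -26/15]
R5 ← R5 + (1/6)·R2: [0, 0, -2/15, -1/3, 2/15]
R4 ← R4 + (1/2)·R3: [0, 0, 0, 0, 0]
R5 ← R5 − (1/26)·R3: [0, 0, 0, -4/13, 0]
Swap R4 ↔ R5
4 nonzero rows, so rank(M) = 4.
M has 5 columns; by rank–nullity, nullity = 5 − 4 = 1.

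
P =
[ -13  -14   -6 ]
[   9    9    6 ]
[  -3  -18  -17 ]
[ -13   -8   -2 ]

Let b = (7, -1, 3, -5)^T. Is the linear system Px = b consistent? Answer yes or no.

no

Row reduce the augmented matrix [P | b].
R2 ← R2 + (9/13)·R1: [0, -9/13, 24/13, 50/13]
R3 ← R3 − (3/13)·R1: [0, -192/13, -203/13, 18/13]
R4 ← R4 − R1: [0, 6, 4, -12]
R3 ← R3 − (64/3)·R2: [0, 0, -55, -242/3]
R4 ← R4 + (26/3)·R2: [0, 0, 20, 64/3]
R4 ← R4 + (4/11)·R3: [0, 0, 0, -8]
The echelon form has 4 nonzero rows; the last pivot sits in the augmented column, so rank(P) = 3 but rank([P|b]) = 4.
Since the ranks differ, the system is inconsistent.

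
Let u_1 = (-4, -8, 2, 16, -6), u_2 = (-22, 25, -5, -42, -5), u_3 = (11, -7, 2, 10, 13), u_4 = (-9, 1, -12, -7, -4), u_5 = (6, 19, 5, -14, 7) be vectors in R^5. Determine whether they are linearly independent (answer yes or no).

yes

Form the matrix with these vectors as rows and row reduce.
R2 ← R2 − (11/2)·R1: [0, 69, -16, -130, 28]
R3 ← R3 + (11/4)·R1: [0, -29, 15/2, 54, -7/2]
R4 ← R4 − (9/4)·R1: [0, 19, -33/2, -43, 19/2]
R5 ← R5 + (3/2)·R1: [0, 7, 8, 10, -2]
R3 ← R3 + (29/69)·R2: [0, 0, 107/138, -44/69, 1141/138]
R4 ← R4 − (19/69)·R2: [0, 0, -1669/138, -497/69, 247/138]
R5 ← R5 − (7/69)·R2: [0, 0, 664/69, 1600/69, -334/69]
R4 ← R4 + (1669/107)·R3: [0, 0, 0, -1835/107, 13991/107]
R5 ← R5 − (1328/107)·R3: [0, 0, 0, 3328/107, -11498/107]
R5 ← R5 + (3328/1835)·R4: [0, 0, 0, 0, 237974/1835]
5 nonzero rows, so the 5 vectors span a space of dimension 5.
Since 5 = 5, the vectors are linearly independent.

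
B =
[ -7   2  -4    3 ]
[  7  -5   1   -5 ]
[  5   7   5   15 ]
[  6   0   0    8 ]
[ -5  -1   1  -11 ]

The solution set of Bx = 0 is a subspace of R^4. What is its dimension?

1

Row reduce to echelon form.
R2 ← R2 + R1: [0, -3, -3, -2]
R3 ← R3 + (5/7)·R1: [0, 59/7, 15/7, 120/7]
R4 ← R4 + (6/7)·R1: [0, 12/7, -24/7, 74/7]
R5 ← R5 − (5/7)·R1: [0, -17/7, 27/7, -92/7]
R3 ← R3 + (59/21)·R2: [0, 0, -44/7, 242/21]
R4 ← R4 + (4/7)·R2: [0, 0, -36/7, 66/7]
R5 ← R5 − (17/21)·R2: [0, 0, 44/7, -242/21]
R4 ← R4 − (9/11)·R3: [0, 0, 0, 0]
R5 ← R5 + R3: [0, 0, 0, 0]
3 nonzero rows, so rank(B) = 3.
B has 4 columns; by rank–nullity, nullity = 4 − 3 = 1.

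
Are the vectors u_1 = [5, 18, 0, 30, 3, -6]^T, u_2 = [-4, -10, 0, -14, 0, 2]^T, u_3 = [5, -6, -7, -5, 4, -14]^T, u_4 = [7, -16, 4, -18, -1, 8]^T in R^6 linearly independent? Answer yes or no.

Form the matrix with these vectors as rows and row reduce.
R2 ← R2 + (4/5)·R1: [0, 22/5, 0, 10, 12/5, -14/5]
R3 ← R3 − R1: [0, -24, -7, -35, 1, -8]
R4 ← R4 − (7/5)·R1: [0, -206/5, 4, -60, -26/5, 82/5]
R3 ← R3 + (60/11)·R2: [0, 0, -7, 215/11, 155/11, -256/11]
R4 ← R4 + (103/11)·R2: [0, 0, 4, 370/11, 190/11, -108/11]
R4 ← R4 + (4/7)·R3: [0, 0, 0, 3450/77, 1950/77, -1780/77]
4 nonzero rows, so the 4 vectors span a space of dimension 4.
Since 4 = 4, the vectors are linearly independent.

yes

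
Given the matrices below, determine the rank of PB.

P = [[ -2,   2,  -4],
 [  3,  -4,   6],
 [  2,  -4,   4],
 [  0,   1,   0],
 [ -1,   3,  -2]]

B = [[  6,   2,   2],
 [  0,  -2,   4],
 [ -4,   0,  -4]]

First compute PB:
[[  4,  -8,  20],
 [ -6,  14, -34],
 [ -4,  12, -28],
 [  0,  -2,   4],
 [  2,  -8,  18]]
Now row reduce the product.
R2 ← R2 + (3/2)·R1: [0, 2, -4]
R3 ← R3 + R1: [0, 4, -8]
R5 ← R5 − (1/2)·R1: [0, -4, 8]
R3 ← R3 − (2)·R2: [0, 0, 0]
R4 ← R4 + R2: [0, 0, 0]
R5 ← R5 + (2)·R2: [0, 0, 0]
2 nonzero rows, so rank(PB) = 2.

2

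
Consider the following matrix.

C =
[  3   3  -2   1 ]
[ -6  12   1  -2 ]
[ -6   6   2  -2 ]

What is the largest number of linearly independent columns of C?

Row reduce to echelon form.
R2 ← R2 + (2)·R1: [0, 18, -3, 0]
R3 ← R3 + (2)·R1: [0, 12, -2, 0]
R3 ← R3 − (2/3)·R2: [0, 0, 0, 0]
Echelon form has 2 nonzero rows, so rank(C) = 2.
The rank gives the maximum number of linearly independent columns: 2.

2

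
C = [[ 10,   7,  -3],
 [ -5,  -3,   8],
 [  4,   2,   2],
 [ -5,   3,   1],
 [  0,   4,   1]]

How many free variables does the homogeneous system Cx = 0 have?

0

Row reduce to echelon form.
R2 ← R2 + (1/2)·R1: [0, 1/2, 13/2]
R3 ← R3 − (2/5)·R1: [0, -4/5, 16/5]
R4 ← R4 + (1/2)·R1: [0, 13/2, -1/2]
R3 ← R3 + (8/5)·R2: [0, 0, 68/5]
R4 ← R4 − (13)·R2: [0, 0, -85]
R5 ← R5 − (8)·R2: [0, 0, -51]
R4 ← R4 + (25/4)·R3: [0, 0, 0]
R5 ← R5 + (15/4)·R3: [0, 0, 0]
3 nonzero rows, so rank(C) = 3.
C has 3 columns; by rank–nullity, nullity = 3 − 3 = 0.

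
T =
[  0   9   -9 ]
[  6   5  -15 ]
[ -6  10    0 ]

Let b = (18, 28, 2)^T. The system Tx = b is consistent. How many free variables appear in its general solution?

Row reduce the augmented matrix [T | b].
Swap R1 ↔ R2
R3 ← R3 + R1: [0, 15, -15, 30]
R3 ← R3 − (5/3)·R2: [0, 0, 0, 0]
The echelon form has 2 nonzero rows, and every pivot lies in the first 3 columns, so rank(T) = rank([T|b]) = 2.
The system is consistent.
Free variables = (unknowns) − (rank) = 3 − 2 = 1.

1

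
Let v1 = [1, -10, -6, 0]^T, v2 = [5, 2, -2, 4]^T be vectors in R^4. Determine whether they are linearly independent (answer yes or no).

Form the matrix with these vectors as rows and row reduce.
R2 ← R2 − (5)·R1: [0, 52, 28, 4]
2 nonzero rows, so the 2 vectors span a space of dimension 2.
Since 2 = 2, the vectors are linearly independent.

yes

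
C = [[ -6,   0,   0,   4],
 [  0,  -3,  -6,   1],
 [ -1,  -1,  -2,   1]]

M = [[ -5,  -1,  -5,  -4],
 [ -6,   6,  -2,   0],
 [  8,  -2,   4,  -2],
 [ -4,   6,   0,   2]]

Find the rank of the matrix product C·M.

First compute CM:
[[ 14,  30,  30,  32],
 [-34,   0, -18,  14],
 [ -9,   5,  -1,  10]]
Now row reduce the product.
R2 ← R2 + (17/7)·R1: [0, 510/7, 384/7, 642/7]
R3 ← R3 + (9/14)·R1: [0, 170/7, 128/7, 214/7]
R3 ← R3 − (1/3)·R2: [0, 0, 0, 0]
2 nonzero rows, so rank(CM) = 2.

2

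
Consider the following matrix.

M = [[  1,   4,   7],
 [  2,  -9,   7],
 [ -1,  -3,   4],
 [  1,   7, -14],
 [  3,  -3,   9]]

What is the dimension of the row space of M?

3

Row reduce to echelon form.
R2 ← R2 − (2)·R1: [0, -17, -7]
R3 ← R3 + R1: [0, 1, 11]
R4 ← R4 − R1: [0, 3, -21]
R5 ← R5 − (3)·R1: [0, -15, -12]
R3 ← R3 + (1/17)·R2: [0, 0, 180/17]
R4 ← R4 + (3/17)·R2: [0, 0, -378/17]
R5 ← R5 − (15/17)·R2: [0, 0, -99/17]
R4 ← R4 + (21/10)·R3: [0, 0, 0]
R5 ← R5 + (11/20)·R3: [0, 0, 0]
Echelon form has 3 nonzero rows, so rank(M) = 3.
The row space has dimension equal to the rank: 3.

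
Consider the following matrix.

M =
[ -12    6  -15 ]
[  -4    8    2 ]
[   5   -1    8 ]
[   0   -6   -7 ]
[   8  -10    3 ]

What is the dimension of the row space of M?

2

Row reduce to echelon form.
R2 ← R2 − (1/3)·R1: [0, 6, 7]
R3 ← R3 + (5/12)·R1: [0, 3/2, 7/4]
R5 ← R5 + (2/3)·R1: [0, -6, -7]
R3 ← R3 − (1/4)·R2: [0, 0, 0]
R4 ← R4 + R2: [0, 0, 0]
R5 ← R5 + R2: [0, 0, 0]
Echelon form has 2 nonzero rows, so rank(M) = 2.
The row space has dimension equal to the rank: 2.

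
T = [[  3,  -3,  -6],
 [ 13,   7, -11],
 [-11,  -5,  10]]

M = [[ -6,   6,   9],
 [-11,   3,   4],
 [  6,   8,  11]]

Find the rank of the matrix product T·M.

First compute TM:
[[-21, -39, -51],
 [-221,  11,  24],
 [181,  -1,  -9]]
Now row reduce the product.
R2 ← R2 − (221/21)·R1: [0, 2950/7, 3925/7]
R3 ← R3 + (181/21)·R1: [0, -2360/7, -3140/7]
R3 ← R3 + (4/5)·R2: [0, 0, 0]
2 nonzero rows, so rank(TM) = 2.

2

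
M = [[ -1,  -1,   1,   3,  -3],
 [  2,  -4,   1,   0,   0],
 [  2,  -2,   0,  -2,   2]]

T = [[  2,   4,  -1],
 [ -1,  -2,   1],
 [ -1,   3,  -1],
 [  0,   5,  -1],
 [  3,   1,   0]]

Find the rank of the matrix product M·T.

First compute MT:
[[-11,  13,  -4],
 [  7,  19,  -7],
 [ 12,   4,  -2]]
Now row reduce the product.
R2 ← R2 + (7/11)·R1: [0, 300/11, -105/11]
R3 ← R3 + (12/11)·R1: [0, 200/11, -70/11]
R3 ← R3 − (2/3)·R2: [0, 0, 0]
2 nonzero rows, so rank(MT) = 2.

2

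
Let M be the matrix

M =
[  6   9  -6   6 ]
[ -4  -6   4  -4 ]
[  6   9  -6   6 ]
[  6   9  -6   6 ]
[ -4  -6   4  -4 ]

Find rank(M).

1

Row reduce to echelon form.
R2 ← R2 + (2/3)·R1: [0, 0, 0, 0]
R3 ← R3 − R1: [0, 0, 0, 0]
R4 ← R4 − R1: [0, 0, 0, 0]
R5 ← R5 + (2/3)·R1: [0, 0, 0, 0]
Echelon form has 1 nonzero row, so rank(M) = 1.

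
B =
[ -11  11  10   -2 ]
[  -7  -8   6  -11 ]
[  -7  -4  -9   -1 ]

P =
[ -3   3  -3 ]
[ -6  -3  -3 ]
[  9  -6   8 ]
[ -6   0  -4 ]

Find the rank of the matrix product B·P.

First compute BP:
[[ 69, -126,  88],
 [189, -33, 137],
 [-30,  45, -35]]
Now row reduce the product.
R2 ← R2 − (63/23)·R1: [0, 7179/23, -2393/23]
R3 ← R3 + (10/23)·R1: [0, -225/23, 75/23]
R3 ← R3 + (75/2393)·R2: [0, 0, 0]
2 nonzero rows, so rank(BP) = 2.

2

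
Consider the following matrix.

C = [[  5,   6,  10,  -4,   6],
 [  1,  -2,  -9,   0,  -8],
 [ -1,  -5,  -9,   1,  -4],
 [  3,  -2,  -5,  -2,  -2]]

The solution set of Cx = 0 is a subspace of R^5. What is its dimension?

1

Row reduce to echelon form.
R2 ← R2 − (1/5)·R1: [0, -16/5, -11, 4/5, -46/5]
R3 ← R3 + (1/5)·R1: [0, -19/5, -7, 1/5, -14/5]
R4 ← R4 − (3/5)·R1: [0, -28/5, -11, 2/5, -28/5]
R3 ← R3 − (19/16)·R2: [0, 0, 97/16, -3/4, 65/8]
R4 ← R4 − (7/4)·R2: [0, 0, 33/4, -1, 21/2]
R4 ← R4 − (132/97)·R3: [0, 0, 0, 2/97, -54/97]
4 nonzero rows, so rank(C) = 4.
C has 5 columns; by rank–nullity, nullity = 5 − 4 = 1.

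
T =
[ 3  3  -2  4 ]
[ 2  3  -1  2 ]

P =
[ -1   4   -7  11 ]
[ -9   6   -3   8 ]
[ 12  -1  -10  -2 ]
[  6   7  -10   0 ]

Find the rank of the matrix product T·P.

2

First compute TP:
[[-30,  60, -50,  61],
 [-29,  41, -33,  48]]
Now row reduce the product.
R2 ← R2 − (29/30)·R1: [0, -17, 46/3, -329/30]
2 nonzero rows, so rank(TP) = 2.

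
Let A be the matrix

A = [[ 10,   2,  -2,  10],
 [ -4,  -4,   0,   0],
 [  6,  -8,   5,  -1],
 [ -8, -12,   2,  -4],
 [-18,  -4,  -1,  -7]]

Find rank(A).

Row reduce to echelon form.
R2 ← R2 + (2/5)·R1: [0, -16/5, -4/5, 4]
R3 ← R3 − (3/5)·R1: [0, -46/5, 31/5, -7]
R4 ← R4 + (4/5)·R1: [0, -52/5, 2/5, 4]
R5 ← R5 + (9/5)·R1: [0, -2/5, -23/5, 11]
R3 ← R3 − (23/8)·R2: [0, 0, 17/2, -37/2]
R4 ← R4 − (13/4)·R2: [0, 0, 3, -9]
R5 ← R5 − (1/8)·R2: [0, 0, -9/2, 21/2]
R4 ← R4 − (6/17)·R3: [0, 0, 0, -42/17]
R5 ← R5 + (9/17)·R3: [0, 0, 0, 12/17]
R5 ← R5 + (2/7)·R4: [0, 0, 0, 0]
Echelon form has 4 nonzero rows, so rank(A) = 4.

4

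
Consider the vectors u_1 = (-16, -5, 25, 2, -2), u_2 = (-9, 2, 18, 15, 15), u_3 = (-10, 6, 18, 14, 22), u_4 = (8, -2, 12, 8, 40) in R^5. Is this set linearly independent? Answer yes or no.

yes

Form the matrix with these vectors as rows and row reduce.
R2 ← R2 − (9/16)·R1: [0, 77/16, 63/16, 111/8, 129/8]
R3 ← R3 − (5/8)·R1: [0, 73/8, 19/8, 51/4, 93/4]
R4 ← R4 + (1/2)·R1: [0, -9/2, 49/2, 9, 39]
R3 ← R3 − (146/77)·R2: [0, 0, -56/11, -1044/77, -564/77]
R4 ← R4 + (72/77)·R2: [0, 0, 310/11, 1692/77, 4164/77]
R4 ← R4 + (155/28)·R3: [0, 0, 0, -2601/49, 663/49]
4 nonzero rows, so the 4 vectors span a space of dimension 4.
Since 4 = 4, the vectors are linearly independent.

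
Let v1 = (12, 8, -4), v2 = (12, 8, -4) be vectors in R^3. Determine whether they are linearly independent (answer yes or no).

no

Form the matrix with these vectors as rows and row reduce.
R2 ← R2 − R1: [0, 0, 0]
1 nonzero row, so the 2 vectors span a space of dimension 1.
Since 1 < 2, the vectors are linearly dependent.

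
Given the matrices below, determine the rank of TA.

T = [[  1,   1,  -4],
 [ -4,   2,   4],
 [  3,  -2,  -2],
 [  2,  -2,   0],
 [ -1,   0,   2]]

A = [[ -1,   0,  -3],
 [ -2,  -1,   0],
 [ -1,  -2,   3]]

2

First compute TA:
[[  1,   7, -15],
 [ -4, -10,  24],
 [  3,   6, -15],
 [  2,   2,  -6],
 [ -1,  -4,   9]]
Now row reduce the product.
R2 ← R2 + (4)·R1: [0, 18, -36]
R3 ← R3 − (3)·R1: [0, -15, 30]
R4 ← R4 − (2)·R1: [0, -12, 24]
R5 ← R5 + R1: [0, 3, -6]
R3 ← R3 + (5/6)·R2: [0, 0, 0]
R4 ← R4 + (2/3)·R2: [0, 0, 0]
R5 ← R5 − (1/6)·R2: [0, 0, 0]
2 nonzero rows, so rank(TA) = 2.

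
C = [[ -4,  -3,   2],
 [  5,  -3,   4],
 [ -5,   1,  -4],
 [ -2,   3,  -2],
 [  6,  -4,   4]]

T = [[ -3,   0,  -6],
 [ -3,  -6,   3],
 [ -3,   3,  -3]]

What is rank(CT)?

First compute CT:
[[ 15,  24,   9],
 [-18,  30, -51],
 [ 24, -18,  45],
 [  3, -24,  27],
 [-18,  36, -60]]
Now row reduce the product.
R2 ← R2 + (6/5)·R1: [0, 294/5, -201/5]
R3 ← R3 − (8/5)·R1: [0, -282/5, 153/5]
R4 ← R4 − (1/5)·R1: [0, -144/5, 126/5]
R5 ← R5 + (6/5)·R1: [0, 324/5, -246/5]
R3 ← R3 + (47/49)·R2: [0, 0, -390/49]
R4 ← R4 + (24/49)·R2: [0, 0, 270/49]
R5 ← R5 − (54/49)·R2: [0, 0, -240/49]
R4 ← R4 + (9/13)·R3: [0, 0, 0]
R5 ← R5 − (8/13)·R3: [0, 0, 0]
3 nonzero rows, so rank(CT) = 3.

3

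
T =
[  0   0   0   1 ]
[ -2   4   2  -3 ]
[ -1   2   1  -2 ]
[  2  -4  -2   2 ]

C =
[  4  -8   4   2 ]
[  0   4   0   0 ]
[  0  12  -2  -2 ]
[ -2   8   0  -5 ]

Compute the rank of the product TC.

2

First compute TC:
[[ -2,   8,   0,  -5],
 [ -2,  32, -12,   7],
 [  0,  12,  -6,   6],
 [  4, -40,  12,  -2]]
Now row reduce the product.
R2 ← R2 − R1: [0, 24, -12, 12]
R4 ← R4 + (2)·R1: [0, -24, 12, -12]
R3 ← R3 − (1/2)·R2: [0, 0, 0, 0]
R4 ← R4 + R2: [0, 0, 0, 0]
2 nonzero rows, so rank(TC) = 2.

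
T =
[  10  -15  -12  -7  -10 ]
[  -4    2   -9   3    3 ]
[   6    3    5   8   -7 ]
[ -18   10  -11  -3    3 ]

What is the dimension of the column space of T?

Row reduce to echelon form.
R2 ← R2 + (2/5)·R1: [0, -4, -69/5, 1/5, -1]
R3 ← R3 − (3/5)·R1: [0, 12, 61/5, 61/5, -1]
R4 ← R4 + (9/5)·R1: [0, -17, -163/5, -78/5, -15]
R3 ← R3 + (3)·R2: [0, 0, -146/5, 64/5, -4]
R4 ← R4 − (17/4)·R2: [0, 0, 521/20, -329/20, -43/4]
R4 ← R4 + (521/584)·R3: [0, 0, 0, -1469/292, -4181/292]
Echelon form has 4 nonzero rows, so rank(T) = 4.
The column space has dimension equal to the rank: 4.

4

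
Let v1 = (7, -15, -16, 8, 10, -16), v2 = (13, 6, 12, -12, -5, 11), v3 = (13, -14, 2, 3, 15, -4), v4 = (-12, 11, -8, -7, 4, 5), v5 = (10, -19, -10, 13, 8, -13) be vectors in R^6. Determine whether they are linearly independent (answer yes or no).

yes

Form the matrix with these vectors as rows and row reduce.
R2 ← R2 − (13/7)·R1: [0, 237/7, 292/7, -188/7, -165/7, 285/7]
R3 ← R3 − (13/7)·R1: [0, 97/7, 222/7, -83/7, -25/7, 180/7]
R4 ← R4 + (12/7)·R1: [0, -103/7, -248/7, 47/7, 148/7, -157/7]
R5 ← R5 − (10/7)·R1: [0, 17/7, 90/7, 11/7, -44/7, 69/7]
R3 ← R3 − (97/237)·R2: [0, 0, 3470/237, -205/237, 480/79, 715/79]
R4 ← R4 + (103/237)·R2: [0, 0, -4100/237, -1175/237, 861/79, -374/79]
R5 ← R5 − (17/237)·R2: [0, 0, 2338/237, 829/237, -363/79, 548/79]
R4 ← R4 + (410/347)·R3: [0, 0, 0, -2075/347, 6273/347, 2068/347]
R5 ← R5 − (1169/1735)·R3: [0, 0, 0, 1416/347, -3015/347, 291/347]
R5 ← R5 + (1416/2075)·R4: [0, 0, 0, 0, 7569/2075, 10179/2075]
5 nonzero rows, so the 5 vectors span a space of dimension 5.
Since 5 = 5, the vectors are linearly independent.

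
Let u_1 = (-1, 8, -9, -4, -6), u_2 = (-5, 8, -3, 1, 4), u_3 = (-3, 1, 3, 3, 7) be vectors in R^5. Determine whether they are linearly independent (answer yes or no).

yes

Form the matrix with these vectors as rows and row reduce.
R2 ← R2 − (5)·R1: [0, -32, 42, 21, 34]
R3 ← R3 − (3)·R1: [0, -23, 30, 15, 25]
R3 ← R3 − (23/32)·R2: [0, 0, -3/16, -3/32, 9/16]
3 nonzero rows, so the 3 vectors span a space of dimension 3.
Since 3 = 3, the vectors are linearly independent.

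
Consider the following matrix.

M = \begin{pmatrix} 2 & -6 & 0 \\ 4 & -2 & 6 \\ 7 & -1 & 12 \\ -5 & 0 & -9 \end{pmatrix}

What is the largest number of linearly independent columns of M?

Row reduce to echelon form.
R2 ← R2 − (2)·R1: [0, 10, 6]
R3 ← R3 − (7/2)·R1: [0, 20, 12]
R4 ← R4 + (5/2)·R1: [0, -15, -9]
R3 ← R3 − (2)·R2: [0, 0, 0]
R4 ← R4 + (3/2)·R2: [0, 0, 0]
Echelon form has 2 nonzero rows, so rank(M) = 2.
The rank gives the maximum number of linearly independent columns: 2.

2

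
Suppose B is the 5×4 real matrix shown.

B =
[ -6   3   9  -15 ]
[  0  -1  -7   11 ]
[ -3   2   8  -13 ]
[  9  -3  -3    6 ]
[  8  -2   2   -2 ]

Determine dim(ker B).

Row reduce to echelon form.
R3 ← R3 − (1/2)·R1: [0, 1/2, 7/2, -11/2]
R4 ← R4 + (3/2)·R1: [0, 3/2, 21/2, -33/2]
R5 ← R5 + (4/3)·R1: [0, 2, 14, -22]
R3 ← R3 + (1/2)·R2: [0, 0, 0, 0]
R4 ← R4 + (3/2)·R2: [0, 0, 0, 0]
R5 ← R5 + (2)·R2: [0, 0, 0, 0]
2 nonzero rows, so rank(B) = 2.
B has 4 columns; by rank–nullity, nullity = 4 − 2 = 2.

2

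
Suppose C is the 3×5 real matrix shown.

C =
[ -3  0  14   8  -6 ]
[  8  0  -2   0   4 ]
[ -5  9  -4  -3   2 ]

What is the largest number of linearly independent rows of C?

Row reduce to echelon form.
R2 ← R2 + (8/3)·R1: [0, 0, 106/3, 64/3, -12]
R3 ← R3 − (5/3)·R1: [0, 9, -82/3, -49/3, 12]
Swap R2 ↔ R3
Echelon form has 3 nonzero rows, so rank(C) = 3.
The rank gives the maximum number of linearly independent rows: 3.

3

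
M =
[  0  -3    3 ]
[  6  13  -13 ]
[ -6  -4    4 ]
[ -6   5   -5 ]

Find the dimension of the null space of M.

1

Row reduce to echelon form.
Swap R1 ↔ R2
R3 ← R3 + R1: [0, 9, -9]
R4 ← R4 + R1: [0, 18, -18]
R3 ← R3 + (3)·R2: [0, 0, 0]
R4 ← R4 + (6)·R2: [0, 0, 0]
2 nonzero rows, so rank(M) = 2.
M has 3 columns; by rank–nullity, nullity = 3 − 2 = 1.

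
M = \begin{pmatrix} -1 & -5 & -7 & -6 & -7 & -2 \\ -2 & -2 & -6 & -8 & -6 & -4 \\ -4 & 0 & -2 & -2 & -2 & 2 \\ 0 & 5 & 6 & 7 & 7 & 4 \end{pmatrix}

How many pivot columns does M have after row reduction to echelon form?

Row reduce to echelon form.
R2 ← R2 − (2)·R1: [0, 8, 8, 4, 8, 0]
R3 ← R3 − (4)·R1: [0, 20, 26, 22, 26, 10]
R3 ← R3 − (5/2)·R2: [0, 0, 6, 12, 6, 10]
R4 ← R4 − (5/8)·R2: [0, 0, 1, 9/2, 2, 4]
R4 ← R4 − (1/6)·R3: [0, 0, 0, 5/2, 1, 7/3]
Echelon form has 4 nonzero rows, so rank(M) = 4.
Each nonzero row contributes one pivot column: 4 pivot columns.

4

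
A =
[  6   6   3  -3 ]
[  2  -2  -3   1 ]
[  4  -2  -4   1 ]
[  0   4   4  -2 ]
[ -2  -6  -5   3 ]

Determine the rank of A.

2

Row reduce to echelon form.
R2 ← R2 − (1/3)·R1: [0, -4, -4, 2]
R3 ← R3 − (2/3)·R1: [0, -6, -6, 3]
R5 ← R5 + (1/3)·R1: [0, -4, -4, 2]
R3 ← R3 − (3/2)·R2: [0, 0, 0, 0]
R4 ← R4 + R2: [0, 0, 0, 0]
R5 ← R5 − R2: [0, 0, 0, 0]
Echelon form has 2 nonzero rows, so rank(A) = 2.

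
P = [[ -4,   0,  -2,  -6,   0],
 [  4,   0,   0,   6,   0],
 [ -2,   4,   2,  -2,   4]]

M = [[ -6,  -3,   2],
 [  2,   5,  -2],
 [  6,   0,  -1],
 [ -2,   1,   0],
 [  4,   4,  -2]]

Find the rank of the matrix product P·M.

First compute PM:
[[ 24,   6,  -6],
 [-36,  -6,   8],
 [ 52,  40, -22]]
Now row reduce the product.
R2 ← R2 + (3/2)·R1: [0, 3, -1]
R3 ← R3 − (13/6)·R1: [0, 27, -9]
R3 ← R3 − (9)·R2: [0, 0, 0]
2 nonzero rows, so rank(PM) = 2.

2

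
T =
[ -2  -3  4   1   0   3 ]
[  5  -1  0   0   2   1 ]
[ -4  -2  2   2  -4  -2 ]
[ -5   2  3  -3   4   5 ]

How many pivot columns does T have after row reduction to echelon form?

Row reduce to echelon form.
R2 ← R2 + (5/2)·R1: [0, -17/2, 10, 5/2, 2, 17/2]
R3 ← R3 − (2)·R1: [0, 4, -6, 0, -4, -8]
R4 ← R4 − (5/2)·R1: [0, 19/2, -7, -11/2, 4, -5/2]
R3 ← R3 + (8/17)·R2: [0, 0, -22/17, 20/17, -52/17, -4]
R4 ← R4 + (19/17)·R2: [0, 0, 71/17, -46/17, 106/17, 7]
R4 ← R4 + (71/22)·R3: [0, 0, 0, 12/11, -40/11, -65/11]
Echelon form has 4 nonzero rows, so rank(T) = 4.
Each nonzero row contributes one pivot column: 4 pivot columns.

4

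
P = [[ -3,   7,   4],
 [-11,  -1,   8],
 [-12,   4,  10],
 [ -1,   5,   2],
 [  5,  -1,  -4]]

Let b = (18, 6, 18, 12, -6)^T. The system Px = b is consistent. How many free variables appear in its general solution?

1

Row reduce the augmented matrix [P | b].
R2 ← R2 − (11/3)·R1: [0, -80/3, -20/3, -60]
R3 ← R3 − (4)·R1: [0, -24, -6, -54]
R4 ← R4 − (1/3)·R1: [0, 8/3, 2/3, 6]
R5 ← R5 + (5/3)·R1: [0, 32/3, 8/3, 24]
R3 ← R3 − (9/10)·R2: [0, 0, 0, 0]
R4 ← R4 + (1/10)·R2: [0, 0, 0, 0]
R5 ← R5 + (2/5)·R2: [0, 0, 0, 0]
The echelon form has 2 nonzero rows, and every pivot lies in the first 3 columns, so rank(P) = rank([P|b]) = 2.
The system is consistent.
Free variables = (unknowns) − (rank) = 3 − 2 = 1.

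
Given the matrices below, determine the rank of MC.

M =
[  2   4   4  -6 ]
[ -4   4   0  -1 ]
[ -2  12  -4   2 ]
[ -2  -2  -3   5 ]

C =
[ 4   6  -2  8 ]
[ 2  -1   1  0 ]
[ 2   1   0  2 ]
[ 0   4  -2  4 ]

First compute MC:
[[ 24, -12,  12,   0],
 [ -8, -32,  14, -36],
 [  8, -20,  12, -16],
 [-18,   7,  -8,  -2]]
Now row reduce the product.
R2 ← R2 + (1/3)·R1: [0, -36, 18, -36]
R3 ← R3 − (1/3)·R1: [0, -16, 8, -16]
R4 ← R4 + (3/4)·R1: [0, -2, 1, -2]
R3 ← R3 − (4/9)·R2: [0, 0, 0, 0]
R4 ← R4 − (1/18)·R2: [0, 0, 0, 0]
2 nonzero rows, so rank(MC) = 2.

2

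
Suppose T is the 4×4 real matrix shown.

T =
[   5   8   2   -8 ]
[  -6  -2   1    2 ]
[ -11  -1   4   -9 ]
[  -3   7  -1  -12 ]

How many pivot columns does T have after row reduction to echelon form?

4

Row reduce to echelon form.
R2 ← R2 + (6/5)·R1: [0, 38/5, 17/5, -38/5]
R3 ← R3 + (11/5)·R1: [0, 83/5, 42/5, -133/5]
R4 ← R4 + (3/5)·R1: [0, 59/5, 1/5, -84/5]
R3 ← R3 − (83/38)·R2: [0, 0, 37/38, -10]
R4 ← R4 − (59/38)·R2: [0, 0, -193/38, -5]
R4 ← R4 + (193/37)·R3: [0, 0, 0, -2115/37]
Echelon form has 4 nonzero rows, so rank(T) = 4.
Each nonzero row contributes one pivot column: 4 pivot columns.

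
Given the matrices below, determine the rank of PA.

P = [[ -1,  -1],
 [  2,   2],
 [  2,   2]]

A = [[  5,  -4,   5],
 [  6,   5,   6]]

1

First compute PA:
[[-11,  -1, -11],
 [ 22,   2,  22],
 [ 22,   2,  22]]
Now row reduce the product.
R2 ← R2 + (2)·R1: [0, 0, 0]
R3 ← R3 + (2)·R1: [0, 0, 0]
1 nonzero row, so rank(PA) = 1.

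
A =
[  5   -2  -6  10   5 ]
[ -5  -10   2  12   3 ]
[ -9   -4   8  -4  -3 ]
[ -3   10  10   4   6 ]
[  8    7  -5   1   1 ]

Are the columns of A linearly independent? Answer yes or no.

Row reduce A to echelon form.
R2 ← R2 + R1: [0, -12, -4, 22, 8]
R3 ← R3 + (9/5)·R1: [0, -38/5, -14/5, 14, 6]
R4 ← R4 + (3/5)·R1: [0, 44/5, 32/5, 10, 9]
R5 ← R5 − (8/5)·R1: [0, 51/5, 23/5, -15, -7]
R3 ← R3 − (19/30)·R2: [0, 0, -4/15, 1/15, 14/15]
R4 ← R4 + (11/15)·R2: [0, 0, 52/15, 392/15, 223/15]
R5 ← R5 + (17/20)·R2: [0, 0, 6/5, 37/10, -1/5]
R4 ← R4 + (13)·R3: [0, 0, 0, 27, 27]
R5 ← R5 + (9/2)·R3: [0, 0, 0, 4, 4]
R5 ← R5 − (4/27)·R4: [0, 0, 0, 0, 0]
4 pivots among 5 columns.
Only 4 < 5 pivot columns, so the columns are linearly dependent.

no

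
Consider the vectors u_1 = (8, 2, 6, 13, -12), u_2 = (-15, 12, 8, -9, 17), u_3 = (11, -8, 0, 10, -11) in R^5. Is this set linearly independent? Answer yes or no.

yes

Form the matrix with these vectors as rows and row reduce.
R2 ← R2 + (15/8)·R1: [0, 63/4, 77/4, 123/8, -11/2]
R3 ← R3 − (11/8)·R1: [0, -43/4, -33/4, -63/8, 11/2]
R3 ← R3 + (43/63)·R2: [0, 0, 44/9, 55/21, 110/63]
3 nonzero rows, so the 3 vectors span a space of dimension 3.
Since 3 = 3, the vectors are linearly independent.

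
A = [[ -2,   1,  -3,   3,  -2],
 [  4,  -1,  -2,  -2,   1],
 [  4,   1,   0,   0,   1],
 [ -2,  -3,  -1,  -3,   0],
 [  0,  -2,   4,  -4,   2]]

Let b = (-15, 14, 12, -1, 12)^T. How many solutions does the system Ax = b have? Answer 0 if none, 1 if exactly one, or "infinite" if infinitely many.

Row reduce the augmented matrix [A | b].
R2 ← R2 + (2)·R1: [0, 1, -8, 4, -3, -16]
R3 ← R3 + (2)·R1: [0, 3, -6, 6, -3, -18]
R4 ← R4 − R1: [0, -4, 2, -6, 2, 14]
R3 ← R3 − (3)·R2: [0, 0, 18, -6, 6, 30]
R4 ← R4 + (4)·R2: [0, 0, -30, 10, -10, -50]
R5 ← R5 + (2)·R2: [0, 0, -12, 4, -4, -20]
R4 ← R4 + (5/3)·R3: [0, 0, 0, 0, 0, 0]
R5 ← R5 + (2/3)·R3: [0, 0, 0, 0, 0, 0]
The echelon form has 3 nonzero rows, and every pivot lies in the first 5 columns, so rank(A) = rank([A|b]) = 3.
The system is consistent.
rank = 3 < 5 unknowns, so there are infinitely many solutions.

infinite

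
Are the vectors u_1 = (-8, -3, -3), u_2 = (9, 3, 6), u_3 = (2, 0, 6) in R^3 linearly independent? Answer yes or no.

Form the matrix with these vectors as rows and row reduce.
R2 ← R2 + (9/8)·R1: [0, -3/8, 21/8]
R3 ← R3 + (1/4)·R1: [0, -3/4, 21/4]
R3 ← R3 − (2)·R2: [0, 0, 0]
2 nonzero rows, so the 3 vectors span a space of dimension 2.
Since 2 < 3, the vectors are linearly dependent.

no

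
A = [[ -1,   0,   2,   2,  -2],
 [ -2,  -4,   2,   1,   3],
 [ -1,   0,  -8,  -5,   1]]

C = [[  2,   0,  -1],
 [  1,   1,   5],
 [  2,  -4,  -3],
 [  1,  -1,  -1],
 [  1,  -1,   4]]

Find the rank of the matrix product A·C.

3

First compute AC:
[[  2,  -8, -15],
 [  0, -16, -13],
 [-22,  36,  34]]
Now row reduce the product.
R3 ← R3 + (11)·R1: [0, -52, -131]
R3 ← R3 − (13/4)·R2: [0, 0, -355/4]
3 nonzero rows, so rank(AC) = 3.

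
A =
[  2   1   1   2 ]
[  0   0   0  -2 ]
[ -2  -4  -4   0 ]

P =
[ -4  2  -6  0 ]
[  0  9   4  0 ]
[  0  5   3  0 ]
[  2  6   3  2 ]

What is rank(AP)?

3

First compute AP:
[[ -4,  30,   1,   4],
 [ -4, -12,  -6,  -4],
 [  8, -60, -16,   0]]
Now row reduce the product.
R2 ← R2 − R1: [0, -42, -7, -8]
R3 ← R3 + (2)·R1: [0, 0, -14, 8]
3 nonzero rows, so rank(AP) = 3.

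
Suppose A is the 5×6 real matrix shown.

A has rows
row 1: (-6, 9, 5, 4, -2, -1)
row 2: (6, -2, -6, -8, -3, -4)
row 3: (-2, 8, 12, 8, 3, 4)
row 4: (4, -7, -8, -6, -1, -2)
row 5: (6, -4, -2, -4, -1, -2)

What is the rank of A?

Row reduce to echelon form.
R2 ← R2 + R1: [0, 7, -1, -4, -5, -5]
R3 ← R3 − (1/3)·R1: [0, 5, 31/3, 20/3, 11/3, 13/3]
R4 ← R4 + (2/3)·R1: [0, -1, -14/3, -10/3, -7/3, -8/3]
R5 ← R5 + R1: [0, 5, 3, 0, -3, -3]
R3 ← R3 − (5/7)·R2: [0, 0, 232/21, 200/21, 152/21, 166/21]
R4 ← R4 + (1/7)·R2: [0, 0, -101/21, -82/21, -64/21, -71/21]
R5 ← R5 − (5/7)·R2: [0, 0, 26/7, 20/7, 4/7, 4/7]
R4 ← R4 + (101/232)·R3: [0, 0, 0, 7/29, 3/29, 7/116]
R5 ← R5 − (39/116)·R3: [0, 0, 0, -10/29, -54/29, -121/58]
R5 ← R5 + (10/7)·R4: [0, 0, 0, 0, -12/7, -2]
Echelon form has 5 nonzero rows, so rank(A) = 5.

5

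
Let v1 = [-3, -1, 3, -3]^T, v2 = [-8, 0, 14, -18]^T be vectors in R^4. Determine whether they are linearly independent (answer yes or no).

yes

Form the matrix with these vectors as rows and row reduce.
R2 ← R2 − (8/3)·R1: [0, 8/3, 6, -10]
2 nonzero rows, so the 2 vectors span a space of dimension 2.
Since 2 = 2, the vectors are linearly independent.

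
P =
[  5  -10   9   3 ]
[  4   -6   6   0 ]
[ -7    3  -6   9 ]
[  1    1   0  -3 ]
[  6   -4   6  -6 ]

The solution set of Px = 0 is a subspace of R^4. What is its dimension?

2

Row reduce to echelon form.
R2 ← R2 − (4/5)·R1: [0, 2, -6/5, -12/5]
R3 ← R3 + (7/5)·R1: [0, -11, 33/5, 66/5]
R4 ← R4 − (1/5)·R1: [0, 3, -9/5, -18/5]
R5 ← R5 − (6/5)·R1: [0, 8, -24/5, -48/5]
R3 ← R3 + (11/2)·R2: [0, 0, 0, 0]
R4 ← R4 − (3/2)·R2: [0, 0, 0, 0]
R5 ← R5 − (4)·R2: [0, 0, 0, 0]
2 nonzero rows, so rank(P) = 2.
P has 4 columns; by rank–nullity, nullity = 4 − 2 = 2.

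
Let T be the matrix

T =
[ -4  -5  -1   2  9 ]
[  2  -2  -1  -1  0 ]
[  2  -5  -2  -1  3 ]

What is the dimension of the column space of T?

Row reduce to echelon form.
R2 ← R2 + (1/2)·R1: [0, -9/2, -3/2, 0, 9/2]
R3 ← R3 + (1/2)·R1: [0, -15/2, -5/2, 0, 15/2]
R3 ← R3 − (5/3)·R2: [0, 0, 0, 0, 0]
Echelon form has 2 nonzero rows, so rank(T) = 2.
The column space has dimension equal to the rank: 2.

2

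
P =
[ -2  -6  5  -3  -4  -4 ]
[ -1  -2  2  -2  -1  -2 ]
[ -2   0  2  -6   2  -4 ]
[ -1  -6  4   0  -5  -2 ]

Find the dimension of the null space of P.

4

Row reduce to echelon form.
R2 ← R2 − (1/2)·R1: [0, 1, -1/2, -1/2, 1, 0]
R3 ← R3 − R1: [0, 6, -3, -3, 6, 0]
R4 ← R4 − (1/2)·R1: [0, -3, 3/2, 3/2, -3, 0]
R3 ← R3 − (6)·R2: [0, 0, 0, 0, 0, 0]
R4 ← R4 + (3)·R2: [0, 0, 0, 0, 0, 0]
2 nonzero rows, so rank(P) = 2.
P has 6 columns; by rank–nullity, nullity = 6 − 2 = 4.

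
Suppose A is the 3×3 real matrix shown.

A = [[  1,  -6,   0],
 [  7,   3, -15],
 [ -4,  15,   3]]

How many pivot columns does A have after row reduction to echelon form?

Row reduce to echelon form.
R2 ← R2 − (7)·R1: [0, 45, -15]
R3 ← R3 + (4)·R1: [0, -9, 3]
R3 ← R3 + (1/5)·R2: [0, 0, 0]
Echelon form has 2 nonzero rows, so rank(A) = 2.
Each nonzero row contributes one pivot column: 2 pivot columns.

2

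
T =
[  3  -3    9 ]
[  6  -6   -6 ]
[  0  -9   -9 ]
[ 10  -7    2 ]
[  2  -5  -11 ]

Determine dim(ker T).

Row reduce to echelon form.
R2 ← R2 − (2)·R1: [0, 0, -24]
R4 ← R4 − (10/3)·R1: [0, 3, -28]
R5 ← R5 − (2/3)·R1: [0, -3, -17]
Swap R2 ↔ R3
R4 ← R4 + (1/3)·R2: [0, 0, -31]
R5 ← R5 − (1/3)·R2: [0, 0, -14]
R4 ← R4 − (31/24)·R3: [0, 0, 0]
R5 ← R5 − (7/12)·R3: [0, 0, 0]
3 nonzero rows, so rank(T) = 3.
T has 3 columns; by rank–nullity, nullity = 3 − 3 = 0.

0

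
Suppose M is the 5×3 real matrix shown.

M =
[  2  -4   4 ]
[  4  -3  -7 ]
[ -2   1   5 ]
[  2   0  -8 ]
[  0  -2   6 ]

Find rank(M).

Row reduce to echelon form.
R2 ← R2 − (2)·R1: [0, 5, -15]
R3 ← R3 + R1: [0, -3, 9]
R4 ← R4 − R1: [0, 4, -12]
R3 ← R3 + (3/5)·R2: [0, 0, 0]
R4 ← R4 − (4/5)·R2: [0, 0, 0]
R5 ← R5 + (2/5)·R2: [0, 0, 0]
Echelon form has 2 nonzero rows, so rank(M) = 2.

2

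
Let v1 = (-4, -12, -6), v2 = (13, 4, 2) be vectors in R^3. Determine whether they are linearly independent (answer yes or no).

Form the matrix with these vectors as rows and row reduce.
R2 ← R2 + (13/4)·R1: [0, -35, -35/2]
2 nonzero rows, so the 2 vectors span a space of dimension 2.
Since 2 = 2, the vectors are linearly independent.

yes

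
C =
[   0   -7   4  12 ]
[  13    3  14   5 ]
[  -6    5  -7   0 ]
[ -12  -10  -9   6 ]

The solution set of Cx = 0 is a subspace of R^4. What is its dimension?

0

Row reduce to echelon form.
Swap R1 ↔ R2
R3 ← R3 + (6/13)·R1: [0, 83/13, -7/13, 30/13]
R4 ← R4 + (12/13)·R1: [0, -94/13, 51/13, 138/13]
R3 ← R3 + (83/91)·R2: [0, 0, 283/91, 1206/91]
R4 ← R4 − (94/91)·R2: [0, 0, -19/91, -162/91]
R4 ← R4 + (19/283)·R3: [0, 0, 0, -252/283]
4 nonzero rows, so rank(C) = 4.
C has 4 columns; by rank–nullity, nullity = 4 − 4 = 0.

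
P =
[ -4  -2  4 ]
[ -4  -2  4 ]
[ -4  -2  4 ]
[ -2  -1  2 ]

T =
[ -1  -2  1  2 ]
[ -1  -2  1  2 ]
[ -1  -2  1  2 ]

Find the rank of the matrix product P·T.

1

First compute PT:
[[  2,   4,  -2,  -4],
 [  2,   4,  -2,  -4],
 [  2,   4,  -2,  -4],
 [  1,   2,  -1,  -2]]
Now row reduce the product.
R2 ← R2 − R1: [0, 0, 0, 0]
R3 ← R3 − R1: [0, 0, 0, 0]
R4 ← R4 − (1/2)·R1: [0, 0, 0, 0]
1 nonzero row, so rank(PT) = 1.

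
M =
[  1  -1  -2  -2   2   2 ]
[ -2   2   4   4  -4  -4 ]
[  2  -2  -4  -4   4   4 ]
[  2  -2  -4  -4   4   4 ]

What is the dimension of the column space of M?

1

Row reduce to echelon form.
R2 ← R2 + (2)·R1: [0, 0, 0, 0, 0, 0]
R3 ← R3 − (2)·R1: [0, 0, 0, 0, 0, 0]
R4 ← R4 − (2)·R1: [0, 0, 0, 0, 0, 0]
Echelon form has 1 nonzero row, so rank(M) = 1.
The column space has dimension equal to the rank: 1.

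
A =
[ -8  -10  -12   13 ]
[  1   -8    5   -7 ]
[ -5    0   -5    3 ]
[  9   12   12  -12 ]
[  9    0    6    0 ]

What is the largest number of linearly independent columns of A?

Row reduce to echelon form.
R2 ← R2 + (1/8)·R1: [0, -37/4, 7/2, -43/8]
R3 ← R3 − (5/8)·R1: [0, 25/4, 5/2, -41/8]
R4 ← R4 + (9/8)·R1: [0, 3/4, -3/2, 21/8]
R5 ← R5 + (9/8)·R1: [0, -45/4, -15/2, 117/8]
R3 ← R3 + (25/37)·R2: [0, 0, 180/37, -324/37]
R4 ← R4 + (3/37)·R2: [0, 0, -45/37, 81/37]
R5 ← R5 − (45/37)·R2: [0, 0, -435/37, 783/37]
R4 ← R4 + (1/4)·R3: [0, 0, 0, 0]
R5 ← R5 + (29/12)·R3: [0, 0, 0, 0]
Echelon form has 3 nonzero rows, so rank(A) = 3.
The rank gives the maximum number of linearly independent columns: 3.

3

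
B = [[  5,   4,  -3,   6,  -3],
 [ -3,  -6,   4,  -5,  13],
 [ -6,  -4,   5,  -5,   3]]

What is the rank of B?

Row reduce to echelon form.
R2 ← R2 + (3/5)·R1: [0, -18/5, 11/5, -7/5, 56/5]
R3 ← R3 + (6/5)·R1: [0, 4/5, 7/5, 11/5, -3/5]
R3 ← R3 + (2/9)·R2: [0, 0, 17/9, 17/9, 17/9]
Echelon form has 3 nonzero rows, so rank(B) = 3.

3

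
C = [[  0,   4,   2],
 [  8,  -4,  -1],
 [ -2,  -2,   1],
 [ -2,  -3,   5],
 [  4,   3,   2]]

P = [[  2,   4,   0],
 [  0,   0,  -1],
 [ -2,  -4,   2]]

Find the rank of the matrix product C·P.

2

First compute CP:
[[ -4,  -8,   0],
 [ 18,  36,   2],
 [ -6, -12,   4],
 [-14, -28,  13],
 [  4,   8,   1]]
Now row reduce the product.
R2 ← R2 + (9/2)·R1: [0, 0, 2]
R3 ← R3 − (3/2)·R1: [0, 0, 4]
R4 ← R4 − (7/2)·R1: [0, 0, 13]
R5 ← R5 + R1: [0, 0, 1]
R3 ← R3 − (2)·R2: [0, 0, 0]
R4 ← R4 − (13/2)·R2: [0, 0, 0]
R5 ← R5 − (1/2)·R2: [0, 0, 0]
2 nonzero rows, so rank(CP) = 2.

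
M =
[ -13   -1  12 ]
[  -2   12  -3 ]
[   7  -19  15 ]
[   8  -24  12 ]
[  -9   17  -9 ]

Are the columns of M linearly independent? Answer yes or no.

Row reduce M to echelon form.
R2 ← R2 − (2/13)·R1: [0, 158/13, -63/13]
R3 ← R3 + (7/13)·R1: [0, -254/13, 279/13]
R4 ← R4 + (8/13)·R1: [0, -320/13, 252/13]
R5 ← R5 − (9/13)·R1: [0, 230/13, -225/13]
R3 ← R3 + (127/79)·R2: [0, 0, 1080/79]
R4 ← R4 + (160/79)·R2: [0, 0, 756/79]
R5 ← R5 − (115/79)·R2: [0, 0, -810/79]
R4 ← R4 − (7/10)·R3: [0, 0, 0]
R5 ← R5 + (3/4)·R3: [0, 0, 0]
3 pivots among 3 columns.
Every column is a pivot column, so the columns are linearly independent.

yes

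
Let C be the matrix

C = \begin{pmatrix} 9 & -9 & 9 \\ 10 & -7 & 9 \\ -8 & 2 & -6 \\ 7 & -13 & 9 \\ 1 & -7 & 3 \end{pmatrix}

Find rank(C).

2

Row reduce to echelon form.
R2 ← R2 − (10/9)·R1: [0, 3, -1]
R3 ← R3 + (8/9)·R1: [0, -6, 2]
R4 ← R4 − (7/9)·R1: [0, -6, 2]
R5 ← R5 − (1/9)·R1: [0, -6, 2]
R3 ← R3 + (2)·R2: [0, 0, 0]
R4 ← R4 + (2)·R2: [0, 0, 0]
R5 ← R5 + (2)·R2: [0, 0, 0]
Echelon form has 2 nonzero rows, so rank(C) = 2.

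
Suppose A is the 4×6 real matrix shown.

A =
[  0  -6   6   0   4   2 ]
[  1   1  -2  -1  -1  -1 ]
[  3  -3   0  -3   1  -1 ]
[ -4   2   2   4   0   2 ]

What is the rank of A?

2

Row reduce to echelon form.
Swap R1 ↔ R2
R3 ← R3 − (3)·R1: [0, -6, 6, 0, 4, 2]
R4 ← R4 + (4)·R1: [0, 6, -6, 0, -4, -2]
R3 ← R3 − R2: [0, 0, 0, 0, 0, 0]
R4 ← R4 + R2: [0, 0, 0, 0, 0, 0]
Echelon form has 2 nonzero rows, so rank(A) = 2.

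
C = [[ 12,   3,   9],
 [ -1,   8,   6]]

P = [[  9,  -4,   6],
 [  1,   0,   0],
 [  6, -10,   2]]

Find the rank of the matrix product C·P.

2

First compute CP:
[[165, -138,  90],
 [ 35, -56,   6]]
Now row reduce the product.
R2 ← R2 − (7/33)·R1: [0, -294/11, -144/11]
2 nonzero rows, so rank(CP) = 2.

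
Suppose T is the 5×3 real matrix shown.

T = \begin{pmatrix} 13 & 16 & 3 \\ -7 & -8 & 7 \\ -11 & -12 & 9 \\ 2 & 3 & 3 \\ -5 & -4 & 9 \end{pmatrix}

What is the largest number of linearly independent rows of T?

3

Row reduce to echelon form.
R2 ← R2 + (7/13)·R1: [0, 8/13, 112/13]
R3 ← R3 + (11/13)·R1: [0, 20/13, 150/13]
R4 ← R4 − (2/13)·R1: [0, 7/13, 33/13]
R5 ← R5 + (5/13)·R1: [0, 28/13, 132/13]
R3 ← R3 − (5/2)·R2: [0, 0, -10]
R4 ← R4 − (7/8)·R2: [0, 0, -5]
R5 ← R5 − (7/2)·R2: [0, 0, -20]
R4 ← R4 − (1/2)·R3: [0, 0, 0]
R5 ← R5 − (2)·R3: [0, 0, 0]
Echelon form has 3 nonzero rows, so rank(T) = 3.
The rank gives the maximum number of linearly independent rows: 3.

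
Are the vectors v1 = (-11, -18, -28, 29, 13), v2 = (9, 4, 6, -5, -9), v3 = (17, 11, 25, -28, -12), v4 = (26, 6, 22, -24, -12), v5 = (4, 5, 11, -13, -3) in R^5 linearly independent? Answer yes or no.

Form the matrix with these vectors as rows and row reduce.
R2 ← R2 + (9/11)·R1: [0, -118/11, -186/11, 206/11, 18/11]
R3 ← R3 + (17/11)·R1: [0, -185/11, -201/11, 185/11, 89/11]
R4 ← R4 + (26/11)·R1: [0, -402/11, -486/11, 490/11, 206/11]
R5 ← R5 + (4/11)·R1: [0, -17/11, 9/11, -27/11, 19/11]
R3 ← R3 − (185/118)·R2: [0, 0, 486/59, -740/59, 326/59]
R4 ← R4 − (201/59)·R2: [0, 0, 792/59, -1136/59, 776/59]
R5 ← R5 − (17/118)·R2: [0, 0, 192/59, -304/59, 88/59]
R4 ← R4 − (44/27)·R3: [0, 0, 0, 32/27, 112/27]
R5 ← R5 − (32/81)·R3: [0, 0, 0, -16/81, -56/81]
R5 ← R5 + (1/6)·R4: [0, 0, 0, 0, 0]
4 nonzero rows, so the 5 vectors span a space of dimension 4.
Since 4 < 5, the vectors are linearly dependent.

no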